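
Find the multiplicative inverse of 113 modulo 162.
119

gcd(113, 162) = 1, so the inverse exists.
Extended Euclidean algorithm on (162, 113):
162 = 1 × 113 + 49  ⟹  49 = (1)·162 + (-1)·113
113 = 2 × 49 + 15  ⟹  15 = (-2)·162 + (3)·113
49 = 3 × 15 + 4  ⟹  4 = (7)·162 + (-10)·113
15 = 3 × 4 + 3  ⟹  3 = (-23)·162 + (33)·113
4 = 1 × 3 + 1  ⟹  1 = (30)·162 + (-43)·113
So (-43)·113 ≡ 1 (mod 162), i.e. 113^(-1) ≡ -43 ≡ 119 (mod 162).
Check: 113 × 119 = 13447 ≡ 1 (mod 162)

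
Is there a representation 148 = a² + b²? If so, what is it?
2² + 12² (a=2, b=12)

Factorization: 148 = 2^2 × 37
By Fermat: n is sum of two squares iff every prime p ≡ 3 (mod 4) appears to even power.
All primes ≡ 3 (mod 4) appear to even power.
Search a = 0, 1, 2, … for 148 - a² a perfect square: first hit at a = 2: 148 - 4 = 144 = 12².
148 = 2² + 12² = 4 + 144 ✓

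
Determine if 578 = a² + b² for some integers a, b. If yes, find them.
7² + 23² (a=7, b=23)

Factorization: 578 = 2 × 17^2
By Fermat: n is sum of two squares iff every prime p ≡ 3 (mod 4) appears to even power.
All primes ≡ 3 (mod 4) appear to even power.
Search a = 0, 1, 2, … for 578 - a² a perfect square: first hit at a = 7: 578 - 49 = 529 = 23².
578 = 7² + 23² = 49 + 529 ✓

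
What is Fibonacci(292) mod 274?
165

Matrix identity: Q^n = [[F_(n+1), F_n], [F_n, F_(n-1)]] with Q = [[1,1],[1,0]].
n = 292 = 100100100₂. Square-and-multiply, entries mod 274:
Q^1 = [[1,1],[1,0]]
Q^2 = (Q^1)² = [[2,1],[1,1]]
Q^4 = (Q^2)² = [[5,3],[3,2]]
Q^9 = (Q^4)²·Q = [[55,34],[34,21]]
Q^18 = (Q^9)² = [[71,118],[118,227]]
Q^36 = (Q^18)² = [[59,92],[92,241]]
Q^73 = (Q^36)²·Q = [[89,163],[163,200]]
Q^146 = (Q^73)² = [[240,253],[253,261]]
Q^292 = (Q^146)² = [[227,165],[165,62]]
F_292 mod 274 = Q^292[0][1] = 165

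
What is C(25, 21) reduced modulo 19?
15

Using Lucas' theorem:
Write n=25 and k=21 in base 19:
n in base 19: [1, 6]
k in base 19: [1, 2]
C(25,21) mod 19 = ∏ C(n_i, k_i) mod 19
Digit binomials (mod 19): C(1,1) = 1; C(6,2) = 15
Product: 1 × 15 = 15 ≡ 15 (mod 19)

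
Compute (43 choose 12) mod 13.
0

Using Lucas' theorem:
Write n=43 and k=12 in base 13:
n in base 13: [3, 4]
k in base 13: [0, 12]
C(43,12) mod 13 = ∏ C(n_i, k_i) mod 13
Digit binomials (mod 13): C(3,0) = 1; C(4,12) = 0 (k_i > n_i)
Product: 1 × 0 = 0 ≡ 0 (mod 13)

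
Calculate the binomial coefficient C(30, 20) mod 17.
14

Using Lucas' theorem:
Write n=30 and k=20 in base 17:
n in base 17: [1, 13]
k in base 17: [1, 3]
C(30,20) mod 17 = ∏ C(n_i, k_i) mod 17
Digit binomials (mod 17): C(1,1) = 1; C(13,3) = 286 ≡ 14
Product: 1 × 14 = 14 ≡ 14 (mod 17)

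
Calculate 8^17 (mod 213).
74

Repeated squaring. Binary of 17 = 10001.
8^1 ≡ 8 (mod 213); 8^2 ≡ 64 (mod 213); 8^4 ≡ 49 (mod 213); 8^8 ≡ 58 (mod 213); 8^16 ≡ 169 (mod 213)
8^17 = 8^1 × 8^16 ≡ 74 (mod 213)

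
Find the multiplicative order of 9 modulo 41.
4

41 is prime, so ord(9) divides φ(41) = 40.
Divisors of 40: 1, 2, 4, 5, 8, 10, 20, 40.
Repeated squaring: 9^1 ≡ 9, 9^2 ≡ 40, 9^4 ≡ 1, 9^8 ≡ 1, 9^16 ≡ 1, 9^32 ≡ 1 (mod 41).
Test 9^d mod 41 for each divisor d in increasing order:
9^1 ≡ 9
9^2 ≡ 40
9^4 ≡ 1  ← first divisor giving 1
The order is 4.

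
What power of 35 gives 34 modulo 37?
8

Baby-step giant-step with step n = ⌈√37⌉ = 7.
Baby steps 35^j mod 37 (j:value) for j=0..6: 0:1, 1:35, 2:4, 3:29, 4:16, 5:5, 6:27.
Giant-step multiplier: 35^(-7) ≡ 35^(36-7) = 35^29 ≡ 13 (mod 37).
Giant steps γ_i = 34·13^i mod 37: γ_0=34, γ_1=35 (in table at j=1).
x = i·n + j = 1·7 + 1 = 8.
Check: 35^8 ≡ 34 (mod 37).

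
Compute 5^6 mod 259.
85

Repeated squaring. Binary of 6 = 110.
5^1 ≡ 5 (mod 259); 5^2 ≡ 25 (mod 259); 5^4 ≡ 107 (mod 259)
5^6 = 5^2 × 5^4 ≡ 85 (mod 259)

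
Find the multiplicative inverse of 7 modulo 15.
13

gcd(7, 15) = 1, so the inverse exists.
Extended Euclidean algorithm on (15, 7):
15 = 2 × 7 + 1  ⟹  1 = (1)·15 + (-2)·7
So (-2)·7 ≡ 1 (mod 15), i.e. 7^(-1) ≡ -2 ≡ 13 (mod 15).
Check: 7 × 13 = 91 ≡ 1 (mod 15)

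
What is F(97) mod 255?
157

Matrix identity: Q^n = [[F_(n+1), F_n], [F_n, F_(n-1)]] with Q = [[1,1],[1,0]].
n = 97 = 1100001₂. Square-and-multiply, entries mod 255:
Q^1 = [[1,1],[1,0]]
Q^3 = (Q^1)²·Q = [[3,2],[2,1]]
Q^6 = (Q^3)² = [[13,8],[8,5]]
Q^12 = (Q^6)² = [[233,144],[144,89]]
Q^24 = (Q^12)² = [[55,213],[213,97]]
Q^48 = (Q^24)² = [[199,246],[246,208]]
Q^97 = (Q^48)²·Q = [[64,157],[157,162]]
F_97 mod 255 = Q^97[0][1] = 157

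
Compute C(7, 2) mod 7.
0

Using Lucas' theorem:
Write n=7 and k=2 in base 7:
n in base 7: [1, 0]
k in base 7: [0, 2]
C(7,2) mod 7 = ∏ C(n_i, k_i) mod 7
Digit binomials (mod 7): C(1,0) = 1; C(0,2) = 0 (k_i > n_i)
Product: 1 × 0 = 0 ≡ 0 (mod 7)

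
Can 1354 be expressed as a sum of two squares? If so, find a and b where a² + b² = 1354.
25² + 27² (a=25, b=27)

Factorization: 1354 = 2 × 677
By Fermat: n is sum of two squares iff every prime p ≡ 3 (mod 4) appears to even power.
All primes ≡ 3 (mod 4) appear to even power.
Search a = 0, 1, 2, … for 1354 - a² a perfect square: first hit at a = 25: 1354 - 625 = 729 = 27².
1354 = 25² + 27² = 625 + 729 ✓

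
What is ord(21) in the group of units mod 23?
22

23 is prime, so ord(21) divides φ(23) = 22.
Divisors of 22: 1, 2, 11, 22.
Repeated squaring: 21^1 ≡ 21, 21^2 ≡ 4, 21^4 ≡ 16, 21^8 ≡ 3, 21^16 ≡ 9 (mod 23).
Test 21^d mod 23 for each divisor d in increasing order:
21^1 ≡ 21
21^2 ≡ 4
21^11 = 21^8·21^2·21^1 ≡ 22
21^22 = 21^16·21^4·21^2 ≡ 1  ← first divisor giving 1
The order is 22.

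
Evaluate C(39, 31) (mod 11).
0

Using Lucas' theorem:
Write n=39 and k=31 in base 11:
n in base 11: [3, 6]
k in base 11: [2, 9]
C(39,31) mod 11 = ∏ C(n_i, k_i) mod 11
Digit binomials (mod 11): C(3,2) = 3; C(6,9) = 0 (k_i > n_i)
Product: 3 × 0 = 0 ≡ 0 (mod 11)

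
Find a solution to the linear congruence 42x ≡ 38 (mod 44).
x ≡ 3 (mod 22)

gcd(42, 44) = 2, which divides 38, so solutions exist.
Divide through by 2: 21x ≡ 19 (mod 22).
Find 21^(-1) mod 22 by the extended Euclidean algorithm:
22 = 1 × 21 + 1  ⟹  1 = (1)·22 + (-1)·21
So (-1)·21 ≡ 1 (mod 22), i.e. 21^(-1) ≡ -1 ≡ 21 (mod 22).
x ≡ 21 × 19 = 399 ≡ 3 (mod 22).
Check: 42 × 3 = 126 ≡ 38 (mod 44).
x ≡ 3 (mod 22), giving 2 solutions mod 44.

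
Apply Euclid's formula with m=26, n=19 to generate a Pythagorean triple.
(315, 988, 1037)

Euclid's formula: a = m² - n², b = 2mn, c = m² + n²
m = 26, n = 19
a = 26² - 19² = 676 - 361 = 315
b = 2 × 26 × 19 = 988
c = 26² + 19² = 676 + 361 = 1037
Verification: 315² + 988² = 99225 + 976144 = 1075369 = 1037² ✓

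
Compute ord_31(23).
10

31 is prime, so ord(23) divides φ(31) = 30.
Divisors of 30: 1, 2, 3, 5, 6, 10, 15, 30.
Repeated squaring: 23^1 ≡ 23, 23^2 ≡ 2, 23^4 ≡ 4, 23^8 ≡ 16, 23^16 ≡ 8 (mod 31).
Test 23^d mod 31 for each divisor d in increasing order:
23^1 ≡ 23
23^2 ≡ 2
23^3 = 23^2·23^1 ≡ 15
23^5 = 23^4·23^1 ≡ 30
23^6 = 23^4·23^2 ≡ 8
23^10 = 23^8·23^2 ≡ 1  ← first divisor giving 1
The order is 10.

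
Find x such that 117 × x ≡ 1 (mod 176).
173

gcd(117, 176) = 1, so the inverse exists.
Extended Euclidean algorithm on (176, 117):
176 = 1 × 117 + 59  ⟹  59 = (1)·176 + (-1)·117
117 = 1 × 59 + 58  ⟹  58 = (-1)·176 + (2)·117
59 = 1 × 58 + 1  ⟹  1 = (2)·176 + (-3)·117
So (-3)·117 ≡ 1 (mod 176), i.e. 117^(-1) ≡ -3 ≡ 173 (mod 176).
Check: 117 × 173 = 20241 ≡ 1 (mod 176)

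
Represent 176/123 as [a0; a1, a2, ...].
[1; 2, 3, 8, 2]

Euclidean algorithm steps:
176 = 1 × 123 + 53
123 = 2 × 53 + 17
53 = 3 × 17 + 2
17 = 8 × 2 + 1
2 = 2 × 1 + 0
Continued fraction: [1; 2, 3, 8, 2]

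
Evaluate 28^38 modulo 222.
118

Repeated squaring. Binary of 38 = 100110.
28^1 ≡ 28 (mod 222); 28^2 ≡ 118 (mod 222); 28^4 ≡ 160 (mod 222); 28^8 ≡ 70 (mod 222); 28^16 ≡ 16 (mod 222); 28^32 ≡ 34 (mod 222)
28^38 = 28^2 × 28^4 × 28^32 ≡ 118 (mod 222)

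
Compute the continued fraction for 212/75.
[2; 1, 4, 1, 3, 3]

Euclidean algorithm steps:
212 = 2 × 75 + 62
75 = 1 × 62 + 13
62 = 4 × 13 + 10
13 = 1 × 10 + 3
10 = 3 × 3 + 1
3 = 3 × 1 + 0
Continued fraction: [2; 1, 4, 1, 3, 3]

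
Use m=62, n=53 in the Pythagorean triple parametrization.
(1035, 6572, 6653)

Euclid's formula: a = m² - n², b = 2mn, c = m² + n²
m = 62, n = 53
a = 62² - 53² = 3844 - 2809 = 1035
b = 2 × 62 × 53 = 6572
c = 62² + 53² = 3844 + 2809 = 6653
Verification: 1035² + 6572² = 1071225 + 43191184 = 44262409 = 6653² ✓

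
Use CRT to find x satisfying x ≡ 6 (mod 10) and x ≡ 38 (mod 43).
296

Using Chinese Remainder Theorem:
M = 10 × 43 = 430
M1 = 43, M2 = 10
y1 = 43^(-1) mod 10 = 7
y2 = 10^(-1) mod 43 = 13
x = (6×43×7 + 38×10×13) mod 430 = 296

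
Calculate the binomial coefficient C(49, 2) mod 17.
3

Using Lucas' theorem:
Write n=49 and k=2 in base 17:
n in base 17: [2, 15]
k in base 17: [0, 2]
C(49,2) mod 17 = ∏ C(n_i, k_i) mod 17
Digit binomials (mod 17): C(2,0) = 1; C(15,2) = 105 ≡ 3
Product: 1 × 3 = 3 ≡ 3 (mod 17)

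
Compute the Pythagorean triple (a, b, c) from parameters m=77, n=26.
(5253, 4004, 6605)

Euclid's formula: a = m² - n², b = 2mn, c = m² + n²
m = 77, n = 26
a = 77² - 26² = 5929 - 676 = 5253
b = 2 × 77 × 26 = 4004
c = 77² + 26² = 5929 + 676 = 6605
Verification: 5253² + 4004² = 27594009 + 16032016 = 43626025 = 6605² ✓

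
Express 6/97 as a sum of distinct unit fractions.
1/17 + 1/330 + 1/544170

Greedy algorithm:
6/97: ceiling(97/6) = 17, use 1/17
5/1649: ceiling(1649/5) = 330, use 1/330
1/544170: ceiling(544170/1) = 544170, use 1/544170
Result: 6/97 = 1/17 + 1/330 + 1/544170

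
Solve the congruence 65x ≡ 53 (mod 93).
x ≡ 28 (mod 93)

gcd(65, 93) = 1, which divides 53, so solutions exist.
Find 65^(-1) mod 93 by the extended Euclidean algorithm:
93 = 1 × 65 + 28  ⟹  28 = (1)·93 + (-1)·65
65 = 2 × 28 + 9  ⟹  9 = (-2)·93 + (3)·65
28 = 3 × 9 + 1  ⟹  1 = (7)·93 + (-10)·65
So (-10)·65 ≡ 1 (mod 93), i.e. 65^(-1) ≡ -10 ≡ 83 (mod 93).
x ≡ 83 × 53 = 4399 ≡ 28 (mod 93).
Check: 65 × 28 = 1820 ≡ 53 (mod 93).
Unique solution: x ≡ 28 (mod 93)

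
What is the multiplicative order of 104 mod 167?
166

167 is prime, so ord(104) divides φ(167) = 166.
Divisors of 166: 1, 2, 83, 166.
Repeated squaring: 104^1 ≡ 104, 104^2 ≡ 128, 104^4 ≡ 18, 104^8 ≡ 157, 104^16 ≡ 100, 104^32 ≡ 147, 104^64 ≡ 66, 104^128 ≡ 14 (mod 167).
Test 104^d mod 167 for each divisor d in increasing order:
104^1 ≡ 104
104^2 ≡ 128
104^83 = 104^64·104^16·104^2·104^1 ≡ 166
104^166 = 104^128·104^32·104^4·104^2 ≡ 1  ← first divisor giving 1
The order is 166.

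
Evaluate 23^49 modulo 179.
150

Repeated squaring. Binary of 49 = 110001.
23^1 ≡ 23 (mod 179); 23^2 ≡ 171 (mod 179); 23^4 ≡ 64 (mod 179); 23^8 ≡ 158 (mod 179); 23^16 ≡ 83 (mod 179); 23^32 ≡ 87 (mod 179)
23^49 = 23^1 × 23^16 × 23^32 ≡ 150 (mod 179)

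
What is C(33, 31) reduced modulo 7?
3

Using Lucas' theorem:
Write n=33 and k=31 in base 7:
n in base 7: [4, 5]
k in base 7: [4, 3]
C(33,31) mod 7 = ∏ C(n_i, k_i) mod 7
Digit binomials (mod 7): C(4,4) = 1; C(5,3) = 10 ≡ 3
Product: 1 × 3 = 3 ≡ 3 (mod 7)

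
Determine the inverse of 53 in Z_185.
7

gcd(53, 185) = 1, so the inverse exists.
Extended Euclidean algorithm on (185, 53):
185 = 3 × 53 + 26  ⟹  26 = (1)·185 + (-3)·53
53 = 2 × 26 + 1  ⟹  1 = (-2)·185 + (7)·53
So (7)·53 ≡ 1 (mod 185), i.e. 53^(-1) ≡ 7 (mod 185).
Check: 53 × 7 = 371 ≡ 1 (mod 185)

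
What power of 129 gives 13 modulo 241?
127

Baby-step giant-step with step n = ⌈√241⌉ = 16.
Baby steps 129^j mod 241 (j:value) for j=0..15: 0:1, 1:129, 2:12, 3:102, 4:144, 5:19, 6:41, 7:228, 8:10, 9:85, 10:120, 11:56, 12:235, 13:190, 14:169, 15:111.
Giant-step multiplier: 129^(-16) ≡ 129^(240-16) = 129^224 ≡ 94 (mod 241).
Giant steps γ_i = 13·94^i mod 241: γ_0=13, γ_1=17, γ_2=152, γ_3=69, γ_4=220, γ_5=195, γ_6=14, γ_7=111 (in table at j=15).
x = i·n + j = 7·16 + 15 = 127.
Check: 129^127 ≡ 13 (mod 241).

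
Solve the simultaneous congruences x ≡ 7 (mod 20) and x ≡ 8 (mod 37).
267

Using Chinese Remainder Theorem:
M = 20 × 37 = 740
M1 = 37, M2 = 20
y1 = 37^(-1) mod 20 = 13
y2 = 20^(-1) mod 37 = 13
x = (7×37×13 + 8×20×13) mod 740 = 267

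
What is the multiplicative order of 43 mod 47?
46

47 is prime, so ord(43) divides φ(47) = 46.
Divisors of 46: 1, 2, 23, 46.
Repeated squaring: 43^1 ≡ 43, 43^2 ≡ 16, 43^4 ≡ 21, 43^8 ≡ 18, 43^16 ≡ 42, 43^32 ≡ 25 (mod 47).
Test 43^d mod 47 for each divisor d in increasing order:
43^1 ≡ 43
43^2 ≡ 16
43^23 = 43^16·43^4·43^2·43^1 ≡ 46
43^46 = 43^32·43^8·43^4·43^2 ≡ 1  ← first divisor giving 1
The order is 46.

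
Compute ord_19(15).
18

19 is prime, so ord(15) divides φ(19) = 18.
Divisors of 18: 1, 2, 3, 6, 9, 18.
Repeated squaring: 15^1 ≡ 15, 15^2 ≡ 16, 15^4 ≡ 9, 15^8 ≡ 5, 15^16 ≡ 6 (mod 19).
Test 15^d mod 19 for each divisor d in increasing order:
15^1 ≡ 15
15^2 ≡ 16
15^3 = 15^2·15^1 ≡ 12
15^6 = 15^4·15^2 ≡ 11
15^9 = 15^8·15^1 ≡ 18
15^18 = 15^16·15^2 ≡ 1  ← first divisor giving 1
The order is 18.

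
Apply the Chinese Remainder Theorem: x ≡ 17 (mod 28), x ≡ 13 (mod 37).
605

Using Chinese Remainder Theorem:
M = 28 × 37 = 1036
M1 = 37, M2 = 28
y1 = 37^(-1) mod 28 = 25
y2 = 28^(-1) mod 37 = 4
x = (17×37×25 + 13×28×4) mod 1036 = 605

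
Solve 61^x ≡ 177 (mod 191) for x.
150

Baby-step giant-step with step n = ⌈√191⌉ = 14.
Baby steps 61^j mod 191 (j:value) for j=0..13: 0:1, 1:61, 2:92, 3:73, 4:60, 5:31, 6:172, 7:178, 8:162, 9:141, 10:6, 11:175, 12:170, 13:56.
Giant-step multiplier: 61^(-14) ≡ 61^(190-14) = 61^176 ≡ 26 (mod 191).
Giant steps γ_i = 177·26^i mod 191: γ_0=177, γ_1=18, γ_2=86, γ_3=135, γ_4=72, γ_5=153, γ_6=158, γ_7=97, γ_8=39, γ_9=59, γ_10=6 (in table at j=10).
x = i·n + j = 10·14 + 10 = 150.
Check: 61^150 ≡ 177 (mod 191).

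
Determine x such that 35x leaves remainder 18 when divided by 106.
x ≡ 52 (mod 106)

gcd(35, 106) = 1, which divides 18, so solutions exist.
Find 35^(-1) mod 106 by the extended Euclidean algorithm:
106 = 3 × 35 + 1  ⟹  1 = (1)·106 + (-3)·35
So (-3)·35 ≡ 1 (mod 106), i.e. 35^(-1) ≡ -3 ≡ 103 (mod 106).
x ≡ 103 × 18 = 1854 ≡ 52 (mod 106).
Check: 35 × 52 = 1820 ≡ 18 (mod 106).
Unique solution: x ≡ 52 (mod 106)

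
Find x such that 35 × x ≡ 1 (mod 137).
47

gcd(35, 137) = 1, so the inverse exists.
Extended Euclidean algorithm on (137, 35):
137 = 3 × 35 + 32  ⟹  32 = (1)·137 + (-3)·35
35 = 1 × 32 + 3  ⟹  3 = (-1)·137 + (4)·35
32 = 10 × 3 + 2  ⟹  2 = (11)·137 + (-43)·35
3 = 1 × 2 + 1  ⟹  1 = (-12)·137 + (47)·35
So (47)·35 ≡ 1 (mod 137), i.e. 35^(-1) ≡ 47 (mod 137).
Check: 35 × 47 = 1645 ≡ 1 (mod 137)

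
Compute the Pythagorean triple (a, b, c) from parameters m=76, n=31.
(4815, 4712, 6737)

Euclid's formula: a = m² - n², b = 2mn, c = m² + n²
m = 76, n = 31
a = 76² - 31² = 5776 - 961 = 4815
b = 2 × 76 × 31 = 4712
c = 76² + 31² = 5776 + 961 = 6737
Verification: 4815² + 4712² = 23184225 + 22202944 = 45387169 = 6737² ✓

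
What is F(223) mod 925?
782

Matrix identity: Q^n = [[F_(n+1), F_n], [F_n, F_(n-1)]] with Q = [[1,1],[1,0]].
n = 223 = 11011111₂. Square-and-multiply, entries mod 925:
Q^1 = [[1,1],[1,0]]
Q^3 = (Q^1)²·Q = [[3,2],[2,1]]
Q^6 = (Q^3)² = [[13,8],[8,5]]
Q^13 = (Q^6)²·Q = [[377,233],[233,144]]
Q^27 = (Q^13)²·Q = [[536,318],[318,218]]
Q^55 = (Q^27)²·Q = [[117,845],[845,197]]
Q^111 = (Q^55)²·Q = [[519,664],[664,780]]
Q^223 = (Q^111)²·Q = [[293,782],[782,436]]
F_223 mod 925 = Q^223[0][1] = 782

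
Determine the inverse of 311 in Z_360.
191

gcd(311, 360) = 1, so the inverse exists.
Extended Euclidean algorithm on (360, 311):
360 = 1 × 311 + 49  ⟹  49 = (1)·360 + (-1)·311
311 = 6 × 49 + 17  ⟹  17 = (-6)·360 + (7)·311
49 = 2 × 17 + 15  ⟹  15 = (13)·360 + (-15)·311
17 = 1 × 15 + 2  ⟹  2 = (-19)·360 + (22)·311
15 = 7 × 2 + 1  ⟹  1 = (146)·360 + (-169)·311
So (-169)·311 ≡ 1 (mod 360), i.e. 311^(-1) ≡ -169 ≡ 191 (mod 360).
Check: 311 × 191 = 59401 ≡ 1 (mod 360)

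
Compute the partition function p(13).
101

p(n) counts ways to write n as a sum of positive integers (order ignored).
Euler's pentagonal recurrence: p(k) = p(k-1) + p(k-2) - p(k-5) - p(k-7) + p(k-12) + p(k-15) - ... (offsets j(3j∓1)/2, signs ++--, p(0)=1, p(<0)=0).
DP table for k = 0..12: p(0)=1, p(1)=1, p(2)=2, p(3)=3, p(4)=5, p(5)=7, p(6)=11, p(7)=15, p(8)=22, p(9)=30, p(10)=42, p(11)=56, p(12)=77.
Final step: p(13) = p(12) + p(11) - p(8) - p(6) + p(1)
= 77 + 56 - 22 - 11 + 1
= 101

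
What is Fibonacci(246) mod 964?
8

Matrix identity: Q^n = [[F_(n+1), F_n], [F_n, F_(n-1)]] with Q = [[1,1],[1,0]].
n = 246 = 11110110₂. Square-and-multiply, entries mod 964:
Q^1 = [[1,1],[1,0]]
Q^3 = (Q^1)²·Q = [[3,2],[2,1]]
Q^7 = (Q^3)²·Q = [[21,13],[13,8]]
Q^15 = (Q^7)²·Q = [[23,610],[610,377]]
Q^30 = (Q^15)² = [[525,108],[108,417]]
Q^61 = (Q^30)²·Q = [[533,17],[17,516]]
Q^123 = (Q^61)²·Q = [[479,962],[962,481]]
Q^246 = (Q^123)² = [[13,8],[8,5]]
F_246 mod 964 = Q^246[0][1] = 8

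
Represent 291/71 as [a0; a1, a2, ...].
[4; 10, 7]

Euclidean algorithm steps:
291 = 4 × 71 + 7
71 = 10 × 7 + 1
7 = 7 × 1 + 0
Continued fraction: [4; 10, 7]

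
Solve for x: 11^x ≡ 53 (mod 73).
35

Baby-step giant-step with step n = ⌈√73⌉ = 9.
Baby steps 11^j mod 73 (j:value) for j=0..8: 0:1, 1:11, 2:48, 3:17, 4:41, 5:13, 6:70, 7:40, 8:2.
Giant-step multiplier: 11^(-9) ≡ 11^(72-9) = 11^63 ≡ 10 (mod 73).
Giant steps γ_i = 53·10^i mod 73: γ_0=53, γ_1=19, γ_2=44, γ_3=2 (in table at j=8).
x = i·n + j = 3·9 + 8 = 35.
Check: 11^35 ≡ 53 (mod 73).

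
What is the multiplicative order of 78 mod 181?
180

181 is prime, so ord(78) divides φ(181) = 180.
Divisors of 180: 1, 2, 3, 4, 5, 6, 9, 10, 12, 15, 18, 20, 30, 36, 45, 60, 90, 180.
Repeated squaring: 78^1 ≡ 78, 78^2 ≡ 111, 78^4 ≡ 13, 78^8 ≡ 169, 78^16 ≡ 144, 78^32 ≡ 102, 78^64 ≡ 87, 78^128 ≡ 148 (mod 181).
Test 78^d mod 181 for each divisor d in increasing order:
78^1 ≡ 78
78^2 ≡ 111
78^3 = 78^2·78^1 ≡ 151
78^4 ≡ 13
78^5 = 78^4·78^1 ≡ 109
78^6 = 78^4·78^2 ≡ 176
78^9 = 78^8·78^1 ≡ 150
78^10 = 78^8·78^2 ≡ 116
78^12 = 78^8·78^4 ≡ 25
78^15 = 78^8·78^4·78^2·78^1 ≡ 155
78^18 = 78^16·78^2 ≡ 56
78^20 = 78^16·78^4 ≡ 62
78^30 = 78^16·78^8·78^4·78^2 ≡ 133
78^36 = 78^32·78^4 ≡ 59
78^45 = 78^32·78^8·78^4·78^1 ≡ 162
78^60 = 78^32·78^16·78^8·78^4 ≡ 132
78^90 = 78^64·78^16·78^8·78^2 ≡ 180
78^180 = 78^128·78^32·78^16·78^4 ≡ 1  ← first divisor giving 1
The order is 180.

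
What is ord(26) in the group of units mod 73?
72

73 is prime, so ord(26) divides φ(73) = 72.
Divisors of 72: 1, 2, 3, 4, 6, 8, 9, 12, 18, 24, 36, 72.
Repeated squaring: 26^1 ≡ 26, 26^2 ≡ 19, 26^4 ≡ 69, 26^8 ≡ 16, 26^16 ≡ 37, 26^32 ≡ 55, 26^64 ≡ 32 (mod 73).
Test 26^d mod 73 for each divisor d in increasing order:
26^1 ≡ 26
26^2 ≡ 19
26^3 = 26^2·26^1 ≡ 56
26^4 ≡ 69
26^6 = 26^4·26^2 ≡ 70
26^8 ≡ 16
26^9 = 26^8·26^1 ≡ 51
26^12 = 26^8·26^4 ≡ 9
26^18 = 26^16·26^2 ≡ 46
26^24 = 26^16·26^8 ≡ 8
26^36 = 26^32·26^4 ≡ 72
26^72 = 26^64·26^8 ≡ 1  ← first divisor giving 1
The order is 72.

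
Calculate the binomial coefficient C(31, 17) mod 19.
0

Using Lucas' theorem:
Write n=31 and k=17 in base 19:
n in base 19: [1, 12]
k in base 19: [0, 17]
C(31,17) mod 19 = ∏ C(n_i, k_i) mod 19
Digit binomials (mod 19): C(1,0) = 1; C(12,17) = 0 (k_i > n_i)
Product: 1 × 0 = 0 ≡ 0 (mod 19)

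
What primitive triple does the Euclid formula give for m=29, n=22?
(357, 1276, 1325)

Euclid's formula: a = m² - n², b = 2mn, c = m² + n²
m = 29, n = 22
a = 29² - 22² = 841 - 484 = 357
b = 2 × 29 × 22 = 1276
c = 29² + 22² = 841 + 484 = 1325
Verification: 357² + 1276² = 127449 + 1628176 = 1755625 = 1325² ✓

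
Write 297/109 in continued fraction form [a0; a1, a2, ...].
[2; 1, 2, 1, 1, 1, 2, 1, 2]

Euclidean algorithm steps:
297 = 2 × 109 + 79
109 = 1 × 79 + 30
79 = 2 × 30 + 19
30 = 1 × 19 + 11
19 = 1 × 11 + 8
11 = 1 × 8 + 3
8 = 2 × 3 + 2
3 = 1 × 2 + 1
2 = 2 × 1 + 0
Continued fraction: [2; 1, 2, 1, 1, 1, 2, 1, 2]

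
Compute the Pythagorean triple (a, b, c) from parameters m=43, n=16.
(1593, 1376, 2105)

Euclid's formula: a = m² - n², b = 2mn, c = m² + n²
m = 43, n = 16
a = 43² - 16² = 1849 - 256 = 1593
b = 2 × 43 × 16 = 1376
c = 43² + 16² = 1849 + 256 = 2105
Verification: 1593² + 1376² = 2537649 + 1893376 = 4431025 = 2105² ✓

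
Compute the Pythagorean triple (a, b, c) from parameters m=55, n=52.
(321, 5720, 5729)

Euclid's formula: a = m² - n², b = 2mn, c = m² + n²
m = 55, n = 52
a = 55² - 52² = 3025 - 2704 = 321
b = 2 × 55 × 52 = 5720
c = 55² + 52² = 3025 + 2704 = 5729
Verification: 321² + 5720² = 103041 + 32718400 = 32821441 = 5729² ✓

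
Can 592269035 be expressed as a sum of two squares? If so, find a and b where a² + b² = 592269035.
Not possible

Factorization: 592269035 = 5 × 17 × 191^3
By Fermat: n is sum of two squares iff every prime p ≡ 3 (mod 4) appears to even power.
Prime(s) ≡ 3 (mod 4) with odd exponent: [(191, 3)]
Therefore 592269035 cannot be expressed as a² + b².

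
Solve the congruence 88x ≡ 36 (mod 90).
x ≡ 27 (mod 45)

gcd(88, 90) = 2, which divides 36, so solutions exist.
Divide through by 2: 44x ≡ 18 (mod 45).
Find 44^(-1) mod 45 by the extended Euclidean algorithm:
45 = 1 × 44 + 1  ⟹  1 = (1)·45 + (-1)·44
So (-1)·44 ≡ 1 (mod 45), i.e. 44^(-1) ≡ -1 ≡ 44 (mod 45).
x ≡ 44 × 18 = 792 ≡ 27 (mod 45).
Check: 88 × 27 = 2376 ≡ 36 (mod 90).
x ≡ 27 (mod 45), giving 2 solutions mod 90.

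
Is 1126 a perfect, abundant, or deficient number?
deficient

Proper divisors of 1126: sum = 1 + 2 + 563 = 566
Since 566 < 1126, 1126 is deficient.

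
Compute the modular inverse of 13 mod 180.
97

gcd(13, 180) = 1, so the inverse exists.
Extended Euclidean algorithm on (180, 13):
180 = 13 × 13 + 11  ⟹  11 = (1)·180 + (-13)·13
13 = 1 × 11 + 2  ⟹  2 = (-1)·180 + (14)·13
11 = 5 × 2 + 1  ⟹  1 = (6)·180 + (-83)·13
So (-83)·13 ≡ 1 (mod 180), i.e. 13^(-1) ≡ -83 ≡ 97 (mod 180).
Check: 13 × 97 = 1261 ≡ 1 (mod 180)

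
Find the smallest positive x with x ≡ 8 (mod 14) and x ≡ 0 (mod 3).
36

Using Chinese Remainder Theorem:
M = 14 × 3 = 42
M1 = 3, M2 = 14
y1 = 3^(-1) mod 14 = 5
y2 = 14^(-1) mod 3 = 2
x = (8×3×5 + 0×14×2) mod 42 = 36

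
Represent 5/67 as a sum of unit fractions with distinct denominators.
1/14 + 1/313 + 1/293594

Greedy algorithm:
5/67: ceiling(67/5) = 14, use 1/14
3/938: ceiling(938/3) = 313, use 1/313
1/293594: ceiling(293594/1) = 293594, use 1/293594
Result: 5/67 = 1/14 + 1/313 + 1/293594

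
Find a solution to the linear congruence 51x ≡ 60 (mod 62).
x ≡ 34 (mod 62)

gcd(51, 62) = 1, which divides 60, so solutions exist.
Find 51^(-1) mod 62 by the extended Euclidean algorithm:
62 = 1 × 51 + 11  ⟹  11 = (1)·62 + (-1)·51
51 = 4 × 11 + 7  ⟹  7 = (-4)·62 + (5)·51
11 = 1 × 7 + 4  ⟹  4 = (5)·62 + (-6)·51
7 = 1 × 4 + 3  ⟹  3 = (-9)·62 + (11)·51
4 = 1 × 3 + 1  ⟹  1 = (14)·62 + (-17)·51
So (-17)·51 ≡ 1 (mod 62), i.e. 51^(-1) ≡ -17 ≡ 45 (mod 62).
x ≡ 45 × 60 = 2700 ≡ 34 (mod 62).
Check: 51 × 34 = 1734 ≡ 60 (mod 62).
Unique solution: x ≡ 34 (mod 62)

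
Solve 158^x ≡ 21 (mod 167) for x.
70

Baby-step giant-step with step n = ⌈√167⌉ = 13.
Baby steps 158^j mod 167 (j:value) for j=0..12: 0:1, 1:158, 2:81, 3:106, 4:48, 5:69, 6:47, 7:78, 8:133, 9:139, 10:85, 11:70, 12:38.
Giant-step multiplier: 158^(-13) ≡ 158^(166-13) = 158^153 ≡ 146 (mod 167).
Giant steps γ_i = 21·146^i mod 167: γ_0=21, γ_1=60, γ_2=76, γ_3=74, γ_4=116, γ_5=69 (in table at j=5).
x = i·n + j = 5·13 + 5 = 70.
Check: 158^70 ≡ 21 (mod 167).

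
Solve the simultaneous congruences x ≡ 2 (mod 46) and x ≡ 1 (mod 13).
508

Using Chinese Remainder Theorem:
M = 46 × 13 = 598
M1 = 13, M2 = 46
y1 = 13^(-1) mod 46 = 39
y2 = 46^(-1) mod 13 = 2
x = (2×13×39 + 1×46×2) mod 598 = 508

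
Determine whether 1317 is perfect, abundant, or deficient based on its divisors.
deficient

Proper divisors of 1317: sum = 1 + 3 + 439 = 443
Since 443 < 1317, 1317 is deficient.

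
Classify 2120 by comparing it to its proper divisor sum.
abundant

Proper divisors of 2120: sum = 1 + 2 + 4 + 5 + 8 + 10 + 20 + 40 + 53 + 106 + 212 + 265 + 424 + 530 + 1060 = 2740
Since 2740 > 2120, 2120 is abundant.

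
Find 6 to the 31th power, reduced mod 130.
46

Repeated squaring. Binary of 31 = 11111.
6^1 ≡ 6 (mod 130); 6^2 ≡ 36 (mod 130); 6^4 ≡ 126 (mod 130); 6^8 ≡ 16 (mod 130); 6^16 ≡ 126 (mod 130)
6^31 = 6^1 × 6^2 × 6^4 × 6^8 × 6^16 ≡ 46 (mod 130)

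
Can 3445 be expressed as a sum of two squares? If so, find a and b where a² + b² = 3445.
9² + 58² (a=9, b=58)

Factorization: 3445 = 5 × 13 × 53
By Fermat: n is sum of two squares iff every prime p ≡ 3 (mod 4) appears to even power.
All primes ≡ 3 (mod 4) appear to even power.
Search a = 0, 1, 2, … for 3445 - a² a perfect square: first hit at a = 9: 3445 - 81 = 3364 = 58².
3445 = 9² + 58² = 81 + 3364 ✓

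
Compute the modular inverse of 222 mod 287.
234

gcd(222, 287) = 1, so the inverse exists.
Extended Euclidean algorithm on (287, 222):
287 = 1 × 222 + 65  ⟹  65 = (1)·287 + (-1)·222
222 = 3 × 65 + 27  ⟹  27 = (-3)·287 + (4)·222
65 = 2 × 27 + 11  ⟹  11 = (7)·287 + (-9)·222
27 = 2 × 11 + 5  ⟹  5 = (-17)·287 + (22)·222
11 = 2 × 5 + 1  ⟹  1 = (41)·287 + (-53)·222
So (-53)·222 ≡ 1 (mod 287), i.e. 222^(-1) ≡ -53 ≡ 234 (mod 287).
Check: 222 × 234 = 51948 ≡ 1 (mod 287)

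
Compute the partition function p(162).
129913904637

p(n) counts ways to write n as a sum of positive integers (order ignored).
Euler's pentagonal recurrence: p(k) = p(k-1) + p(k-2) - p(k-5) - p(k-7) + p(k-12) + p(k-15) - ... (offsets j(3j∓1)/2, signs ++--, p(0)=1, p(<0)=0).
DP table for k = 0..161: p(0)=1, p(1)=1, p(2)=2, p(3)=3, p(4)=5, p(5)=7, p(6)=11, p(7)=15, p(8)=22, p(9)=30, p(10)=42, p(11)=56, p(12)=77, p(13)=101, p(14)=135, p(15)=176, p(16)=231, p(17)=297, p(18)=385, p(19)=490, p(20)=627, p(21)=792, p(22)=1002, p(23)=1255, p(24)=1575, p(25)=1958, p(26)=2436, p(27)=3010, p(28)=3718, p(29)=4565, p(30)=5604, p(31)=6842, p(32)=8349, p(33)=10143, p(34)=12310, p(35)=14883, p(36)=17977, p(37)=21637, p(38)=26015, p(39)=31185, p(40)=37338, p(41)=44583, p(42)=53174, p(43)=63261, p(44)=75175, p(45)=89134, p(46)=105558, p(47)=124754, p(48)=147273, p(49)=173525, p(50)=204226, p(51)=239943, p(52)=281589, p(53)=329931, p(54)=386155, p(55)=451276, p(56)=526823, p(57)=614154, p(58)=715220, p(59)=831820, p(60)=966467, p(61)=1121505, p(62)=1300156, p(63)=1505499, p(64)=1741630, p(65)=2012558, p(66)=2323520, p(67)=2679689, p(68)=3087735, p(69)=3554345, p(70)=4087968, p(71)=4697205, p(72)=5392783, p(73)=6185689, p(74)=7089500, p(75)=8118264, p(76)=9289091, p(77)=10619863, p(78)=12132164, p(79)=13848650, p(80)=15796476, p(81)=18004327, p(82)=20506255, p(83)=23338469, p(84)=26543660, p(85)=30167357, p(86)=34262962, p(87)=38887673, p(88)=44108109, p(89)=49995925, p(90)=56634173, p(91)=64112359, p(92)=72533807, p(93)=82010177, p(94)=92669720, p(95)=104651419, p(96)=118114304, p(97)=133230930, p(98)=150198136, p(99)=169229875, p(100)=190569292, p(101)=214481126, p(102)=241265379, p(103)=271248950, p(104)=304801365, p(105)=342325709, p(106)=384276336, p(107)=431149389, p(108)=483502844, p(109)=541946240, p(110)=607163746, p(111)=679903203, p(112)=761002156, p(113)=851376628, p(114)=952050665, p(115)=1064144451, p(116)=1188908248, p(117)=1327710076, p(118)=1482074143, p(119)=1653668665, p(120)=1844349560, p(121)=2056148051, p(122)=2291320912, p(123)=2552338241, p(124)=2841940500, p(125)=3163127352, p(126)=3519222692, p(127)=3913864295, p(128)=4351078600, p(129)=4835271870, p(130)=5371315400, p(131)=5964539504, p(132)=6620830889, p(133)=7346629512, p(134)=8149040695, p(135)=9035836076, p(136)=10015581680, p(137)=11097645016, p(138)=12292341831, p(139)=13610949895, p(140)=15065878135, p(141)=16670689208, p(142)=18440293320, p(143)=20390982757, p(144)=22540654445, p(145)=24908858009, p(146)=27517052599, p(147)=30388671978, p(148)=33549419497, p(149)=37027355200, p(150)=40853235313, p(151)=45060624582, p(152)=49686288421, p(153)=54770336324, p(154)=60356673280, p(155)=66493182097, p(156)=73232243759, p(157)=80630964769, p(158)=88751778802, p(159)=97662728555, p(160)=107438159466, p(161)=118159068427.
Final step: p(162) = p(161) + p(160) - p(157) - p(155) + p(150) + p(147) - p(140) - p(136) + p(127) + p(122) - p(111) - p(105) + p(92) + p(85) - p(70) - p(62) + p(45) + p(36) - p(17) - p(7)
= 118159068427 + 107438159466 - 80630964769 - 66493182097 + 40853235313 + 30388671978 - 15065878135 - 10015581680 + 3913864295 + 2291320912 - 679903203 - 342325709 + 72533807 + 30167357 - 4087968 - 1300156 + 89134 + 17977 - 297 - 15
= 129913904637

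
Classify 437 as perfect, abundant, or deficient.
deficient

Proper divisors of 437: sum = 1 + 19 + 23 = 43
Since 43 < 437, 437 is deficient.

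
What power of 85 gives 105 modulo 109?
24

Baby-step giant-step with step n = ⌈√109⌉ = 11.
Baby steps 85^j mod 109 (j:value) for j=0..10: 0:1, 1:85, 2:31, 3:19, 4:89, 5:44, 6:34, 7:56, 8:73, 9:101, 10:83.
Giant-step multiplier: 85^(-11) ≡ 85^(108-11) = 85^97 ≡ 69 (mod 109).
Giant steps γ_i = 105·69^i mod 109: γ_0=105, γ_1=51, γ_2=31 (in table at j=2).
x = i·n + j = 2·11 + 2 = 24.
Check: 85^24 ≡ 105 (mod 109).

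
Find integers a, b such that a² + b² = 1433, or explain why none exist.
8² + 37² (a=8, b=37)

Factorization: 1433 = 1433
By Fermat: n is sum of two squares iff every prime p ≡ 3 (mod 4) appears to even power.
All primes ≡ 3 (mod 4) appear to even power.
Search a = 0, 1, 2, … for 1433 - a² a perfect square: first hit at a = 8: 1433 - 64 = 1369 = 37².
1433 = 8² + 37² = 64 + 1369 ✓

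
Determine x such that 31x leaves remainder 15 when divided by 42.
x ≡ 33 (mod 42)

gcd(31, 42) = 1, which divides 15, so solutions exist.
Find 31^(-1) mod 42 by the extended Euclidean algorithm:
42 = 1 × 31 + 11  ⟹  11 = (1)·42 + (-1)·31
31 = 2 × 11 + 9  ⟹  9 = (-2)·42 + (3)·31
11 = 1 × 9 + 2  ⟹  2 = (3)·42 + (-4)·31
9 = 4 × 2 + 1  ⟹  1 = (-14)·42 + (19)·31
So (19)·31 ≡ 1 (mod 42), i.e. 31^(-1) ≡ 19 (mod 42).
x ≡ 19 × 15 = 285 ≡ 33 (mod 42).
Check: 31 × 33 = 1023 ≡ 15 (mod 42).
Unique solution: x ≡ 33 (mod 42)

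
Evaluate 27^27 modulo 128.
67

Repeated squaring. Binary of 27 = 11011.
27^1 ≡ 27 (mod 128); 27^2 ≡ 89 (mod 128); 27^4 ≡ 113 (mod 128); 27^8 ≡ 97 (mod 128); 27^16 ≡ 65 (mod 128)
27^27 = 27^1 × 27^2 × 27^8 × 27^16 ≡ 67 (mod 128)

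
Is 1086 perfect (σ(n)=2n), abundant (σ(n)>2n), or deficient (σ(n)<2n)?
abundant

Proper divisors of 1086: sum = 1 + 2 + 3 + 6 + 181 + 362 + 543 = 1098
Since 1098 > 1086, 1086 is abundant.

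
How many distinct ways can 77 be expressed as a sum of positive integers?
10619863

p(n) counts ways to write n as a sum of positive integers (order ignored).
Euler's pentagonal recurrence: p(k) = p(k-1) + p(k-2) - p(k-5) - p(k-7) + p(k-12) + p(k-15) - ... (offsets j(3j∓1)/2, signs ++--, p(0)=1, p(<0)=0).
DP table for k = 0..76: p(0)=1, p(1)=1, p(2)=2, p(3)=3, p(4)=5, p(5)=7, p(6)=11, p(7)=15, p(8)=22, p(9)=30, p(10)=42, p(11)=56, p(12)=77, p(13)=101, p(14)=135, p(15)=176, p(16)=231, p(17)=297, p(18)=385, p(19)=490, p(20)=627, p(21)=792, p(22)=1002, p(23)=1255, p(24)=1575, p(25)=1958, p(26)=2436, p(27)=3010, p(28)=3718, p(29)=4565, p(30)=5604, p(31)=6842, p(32)=8349, p(33)=10143, p(34)=12310, p(35)=14883, p(36)=17977, p(37)=21637, p(38)=26015, p(39)=31185, p(40)=37338, p(41)=44583, p(42)=53174, p(43)=63261, p(44)=75175, p(45)=89134, p(46)=105558, p(47)=124754, p(48)=147273, p(49)=173525, p(50)=204226, p(51)=239943, p(52)=281589, p(53)=329931, p(54)=386155, p(55)=451276, p(56)=526823, p(57)=614154, p(58)=715220, p(59)=831820, p(60)=966467, p(61)=1121505, p(62)=1300156, p(63)=1505499, p(64)=1741630, p(65)=2012558, p(66)=2323520, p(67)=2679689, p(68)=3087735, p(69)=3554345, p(70)=4087968, p(71)=4697205, p(72)=5392783, p(73)=6185689, p(74)=7089500, p(75)=8118264, p(76)=9289091.
Final step: p(77) = p(76) + p(75) - p(72) - p(70) + p(65) + p(62) - p(55) - p(51) + p(42) + p(37) - p(26) - p(20) + p(7) + p(0)
= 9289091 + 8118264 - 5392783 - 4087968 + 2012558 + 1300156 - 451276 - 239943 + 53174 + 21637 - 2436 - 627 + 15 + 1
= 10619863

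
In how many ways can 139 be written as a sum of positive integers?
13610949895

p(n) counts ways to write n as a sum of positive integers (order ignored).
Euler's pentagonal recurrence: p(k) = p(k-1) + p(k-2) - p(k-5) - p(k-7) + p(k-12) + p(k-15) - ... (offsets j(3j∓1)/2, signs ++--, p(0)=1, p(<0)=0).
DP table for k = 0..138: p(0)=1, p(1)=1, p(2)=2, p(3)=3, p(4)=5, p(5)=7, p(6)=11, p(7)=15, p(8)=22, p(9)=30, p(10)=42, p(11)=56, p(12)=77, p(13)=101, p(14)=135, p(15)=176, p(16)=231, p(17)=297, p(18)=385, p(19)=490, p(20)=627, p(21)=792, p(22)=1002, p(23)=1255, p(24)=1575, p(25)=1958, p(26)=2436, p(27)=3010, p(28)=3718, p(29)=4565, p(30)=5604, p(31)=6842, p(32)=8349, p(33)=10143, p(34)=12310, p(35)=14883, p(36)=17977, p(37)=21637, p(38)=26015, p(39)=31185, p(40)=37338, p(41)=44583, p(42)=53174, p(43)=63261, p(44)=75175, p(45)=89134, p(46)=105558, p(47)=124754, p(48)=147273, p(49)=173525, p(50)=204226, p(51)=239943, p(52)=281589, p(53)=329931, p(54)=386155, p(55)=451276, p(56)=526823, p(57)=614154, p(58)=715220, p(59)=831820, p(60)=966467, p(61)=1121505, p(62)=1300156, p(63)=1505499, p(64)=1741630, p(65)=2012558, p(66)=2323520, p(67)=2679689, p(68)=3087735, p(69)=3554345, p(70)=4087968, p(71)=4697205, p(72)=5392783, p(73)=6185689, p(74)=7089500, p(75)=8118264, p(76)=9289091, p(77)=10619863, p(78)=12132164, p(79)=13848650, p(80)=15796476, p(81)=18004327, p(82)=20506255, p(83)=23338469, p(84)=26543660, p(85)=30167357, p(86)=34262962, p(87)=38887673, p(88)=44108109, p(89)=49995925, p(90)=56634173, p(91)=64112359, p(92)=72533807, p(93)=82010177, p(94)=92669720, p(95)=104651419, p(96)=118114304, p(97)=133230930, p(98)=150198136, p(99)=169229875, p(100)=190569292, p(101)=214481126, p(102)=241265379, p(103)=271248950, p(104)=304801365, p(105)=342325709, p(106)=384276336, p(107)=431149389, p(108)=483502844, p(109)=541946240, p(110)=607163746, p(111)=679903203, p(112)=761002156, p(113)=851376628, p(114)=952050665, p(115)=1064144451, p(116)=1188908248, p(117)=1327710076, p(118)=1482074143, p(119)=1653668665, p(120)=1844349560, p(121)=2056148051, p(122)=2291320912, p(123)=2552338241, p(124)=2841940500, p(125)=3163127352, p(126)=3519222692, p(127)=3913864295, p(128)=4351078600, p(129)=4835271870, p(130)=5371315400, p(131)=5964539504, p(132)=6620830889, p(133)=7346629512, p(134)=8149040695, p(135)=9035836076, p(136)=10015581680, p(137)=11097645016, p(138)=12292341831.
Final step: p(139) = p(138) + p(137) - p(134) - p(132) + p(127) + p(124) - p(117) - p(113) + p(104) + p(99) - p(88) - p(82) + p(69) + p(62) - p(47) - p(39) + p(22) + p(13)
= 12292341831 + 11097645016 - 8149040695 - 6620830889 + 3913864295 + 2841940500 - 1327710076 - 851376628 + 304801365 + 169229875 - 44108109 - 20506255 + 3554345 + 1300156 - 124754 - 31185 + 1002 + 101
= 13610949895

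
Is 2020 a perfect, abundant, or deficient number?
abundant

Proper divisors of 2020: sum = 1 + 2 + 4 + 5 + 10 + 20 + 101 + 202 + 404 + 505 + 1010 = 2264
Since 2264 > 2020, 2020 is abundant.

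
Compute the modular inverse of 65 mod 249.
23

gcd(65, 249) = 1, so the inverse exists.
Extended Euclidean algorithm on (249, 65):
249 = 3 × 65 + 54  ⟹  54 = (1)·249 + (-3)·65
65 = 1 × 54 + 11  ⟹  11 = (-1)·249 + (4)·65
54 = 4 × 11 + 10  ⟹  10 = (5)·249 + (-19)·65
11 = 1 × 10 + 1  ⟹  1 = (-6)·249 + (23)·65
So (23)·65 ≡ 1 (mod 249), i.e. 65^(-1) ≡ 23 (mod 249).
Check: 65 × 23 = 1495 ≡ 1 (mod 249)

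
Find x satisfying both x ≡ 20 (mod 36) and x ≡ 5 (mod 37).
560

Using Chinese Remainder Theorem:
M = 36 × 37 = 1332
M1 = 37, M2 = 36
y1 = 37^(-1) mod 36 = 1
y2 = 36^(-1) mod 37 = 36
x = (20×37×1 + 5×36×36) mod 1332 = 560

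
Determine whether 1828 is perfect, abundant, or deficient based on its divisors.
deficient

Proper divisors of 1828: sum = 1 + 2 + 4 + 457 + 914 = 1378
Since 1378 < 1828, 1828 is deficient.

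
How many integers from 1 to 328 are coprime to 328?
160

328 = 2^3 × 41
φ(n) = n × ∏(1 - 1/p) for each prime p dividing n
φ(328) = 328 × (1 - 1/2) × (1 - 1/41) = 160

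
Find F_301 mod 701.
488

Matrix identity: Q^n = [[F_(n+1), F_n], [F_n, F_(n-1)]] with Q = [[1,1],[1,0]].
n = 301 = 100101101₂. Square-and-multiply, entries mod 701:
Q^1 = [[1,1],[1,0]]
Q^2 = (Q^1)² = [[2,1],[1,1]]
Q^4 = (Q^2)² = [[5,3],[3,2]]
Q^9 = (Q^4)²·Q = [[55,34],[34,21]]
Q^18 = (Q^9)² = [[676,481],[481,195]]
Q^37 = (Q^18)²·Q = [[409,656],[656,454]]
Q^75 = (Q^37)²·Q = [[85,365],[365,421]]
Q^150 = (Q^75)² = [[250,327],[327,624]]
Q^301 = (Q^150)²·Q = [[278,488],[488,491]]
F_301 mod 701 = Q^301[0][1] = 488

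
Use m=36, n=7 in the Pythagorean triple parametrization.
(1247, 504, 1345)

Euclid's formula: a = m² - n², b = 2mn, c = m² + n²
m = 36, n = 7
a = 36² - 7² = 1296 - 49 = 1247
b = 2 × 36 × 7 = 504
c = 36² + 7² = 1296 + 49 = 1345
Verification: 1247² + 504² = 1555009 + 254016 = 1809025 = 1345² ✓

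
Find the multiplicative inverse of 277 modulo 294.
121

gcd(277, 294) = 1, so the inverse exists.
Extended Euclidean algorithm on (294, 277):
294 = 1 × 277 + 17  ⟹  17 = (1)·294 + (-1)·277
277 = 16 × 17 + 5  ⟹  5 = (-16)·294 + (17)·277
17 = 3 × 5 + 2  ⟹  2 = (49)·294 + (-52)·277
5 = 2 × 2 + 1  ⟹  1 = (-114)·294 + (121)·277
So (121)·277 ≡ 1 (mod 294), i.e. 277^(-1) ≡ 121 (mod 294).
Check: 277 × 121 = 33517 ≡ 1 (mod 294)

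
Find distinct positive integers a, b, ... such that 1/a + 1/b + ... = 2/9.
1/5 + 1/45

Greedy algorithm:
2/9: ceiling(9/2) = 5, use 1/5
1/45: ceiling(45/1) = 45, use 1/45
Result: 2/9 = 1/5 + 1/45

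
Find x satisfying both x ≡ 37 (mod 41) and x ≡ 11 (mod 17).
283

Using Chinese Remainder Theorem:
M = 41 × 17 = 697
M1 = 17, M2 = 41
y1 = 17^(-1) mod 41 = 29
y2 = 41^(-1) mod 17 = 5
x = (37×17×29 + 11×41×5) mod 697 = 283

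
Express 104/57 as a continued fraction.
[1; 1, 4, 1, 2, 3]

Euclidean algorithm steps:
104 = 1 × 57 + 47
57 = 1 × 47 + 10
47 = 4 × 10 + 7
10 = 1 × 7 + 3
7 = 2 × 3 + 1
3 = 3 × 1 + 0
Continued fraction: [1; 1, 4, 1, 2, 3]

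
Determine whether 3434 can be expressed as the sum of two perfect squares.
25² + 53² (a=25, b=53)

Factorization: 3434 = 2 × 17 × 101
By Fermat: n is sum of two squares iff every prime p ≡ 3 (mod 4) appears to even power.
All primes ≡ 3 (mod 4) appear to even power.
Search a = 0, 1, 2, … for 3434 - a² a perfect square: first hit at a = 25: 3434 - 625 = 2809 = 53².
3434 = 25² + 53² = 625 + 2809 ✓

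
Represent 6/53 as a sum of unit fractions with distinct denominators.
1/9 + 1/477

Greedy algorithm:
6/53: ceiling(53/6) = 9, use 1/9
1/477: ceiling(477/1) = 477, use 1/477
Result: 6/53 = 1/9 + 1/477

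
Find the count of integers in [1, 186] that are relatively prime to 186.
60

186 = 2 × 3 × 31
φ(n) = n × ∏(1 - 1/p) for each prime p dividing n
φ(186) = 186 × (1 - 1/2) × (1 - 1/3) × (1 - 1/31) = 60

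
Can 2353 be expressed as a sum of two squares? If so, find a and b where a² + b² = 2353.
7² + 48² (a=7, b=48)

Factorization: 2353 = 13 × 181
By Fermat: n is sum of two squares iff every prime p ≡ 3 (mod 4) appears to even power.
All primes ≡ 3 (mod 4) appear to even power.
Search a = 0, 1, 2, … for 2353 - a² a perfect square: first hit at a = 7: 2353 - 49 = 2304 = 48².
2353 = 7² + 48² = 49 + 2304 ✓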